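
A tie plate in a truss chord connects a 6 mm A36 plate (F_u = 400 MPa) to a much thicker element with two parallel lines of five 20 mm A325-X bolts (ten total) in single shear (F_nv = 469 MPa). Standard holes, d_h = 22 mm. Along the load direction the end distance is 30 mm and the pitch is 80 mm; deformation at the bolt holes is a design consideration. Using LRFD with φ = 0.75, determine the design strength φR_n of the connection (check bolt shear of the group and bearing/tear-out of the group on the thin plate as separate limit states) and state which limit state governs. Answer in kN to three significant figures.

773 kN (bearing governs)

Bolt shear: A_b = π·20²/4 = 314.2 mm²; R_n = 469 × 314.2 × 10 × 1 / 1000 = 1473 kN → 0.75 × 1473 = 1110 kN.
Bearing (1.2 l_c t F_u ≤ 2.4 d t F_u): upper limit = 2.4·20·6·400 / 1000 = 115.2 kN.
  Edge l_c = 30 − 22/2 = 19 → r_n = 54.72 kN; interior l_c = 80 − 22 = 58 → r_n = 115.2 kN.
  R_n,bearing = 2·54.72 + 8·115.2 = 1031 kN → 0.75 × 1031 = 773 kN.
Bearing governs: 773 kN.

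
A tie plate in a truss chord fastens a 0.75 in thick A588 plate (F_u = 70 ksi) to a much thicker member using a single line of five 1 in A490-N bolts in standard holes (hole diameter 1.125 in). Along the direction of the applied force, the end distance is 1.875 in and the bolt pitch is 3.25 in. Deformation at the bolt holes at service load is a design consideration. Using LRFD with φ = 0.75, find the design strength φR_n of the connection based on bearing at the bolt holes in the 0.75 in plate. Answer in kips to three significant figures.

Per bolt r_n = 1.2 l_c t F_u ≤ 2.4 d t F_u; upper limit = 2.4 × 1 × 0.75 × 70 = 126 kips.
Edge bolt: l_c = 1.875 − 1.125/2 = 1.312 in → 1.2 × 1.312 × 0.75 × 70 = 82.69 → r_n = 82.69 kips.
Interior bolts: l_c = 3.25 − 1.125 = 2.125 in → 1.2 × 2.125 × 0.75 × 70 = 133.9 → r_n = 126 kips.
R_n = 1 × 82.69 + 4 × 126 = 586.7 kips.
Design strength φR_n = 0.75 × 586.7 = 440 kips.

440 kips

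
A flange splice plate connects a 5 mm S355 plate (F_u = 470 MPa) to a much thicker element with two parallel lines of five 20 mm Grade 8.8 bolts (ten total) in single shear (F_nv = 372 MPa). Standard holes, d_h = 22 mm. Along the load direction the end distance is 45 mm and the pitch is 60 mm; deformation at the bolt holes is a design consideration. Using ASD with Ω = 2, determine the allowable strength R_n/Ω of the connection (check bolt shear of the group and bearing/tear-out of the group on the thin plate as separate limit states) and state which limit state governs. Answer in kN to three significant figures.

525 kN (bearing governs)

Bolt shear: A_b = π·20²/4 = 314.2 mm²; R_n = 372 × 314.2 × 10 × 1 / 1000 = 1169 kN → 1169 / 2 = 584 kN.
Bearing (1.2 l_c t F_u ≤ 2.4 d t F_u): upper limit = 2.4·20·5·470 / 1000 = 112.8 kN.
  Edge l_c = 45 − 22/2 = 34 → r_n = 95.88 kN; interior l_c = 60 − 22 = 38 → r_n = 107.2 kN.
  R_n,bearing = 2·95.88 + 8·107.2 = 1049 kN → 1049 / 2 = 525 kN.
Bearing governs: 525 kN.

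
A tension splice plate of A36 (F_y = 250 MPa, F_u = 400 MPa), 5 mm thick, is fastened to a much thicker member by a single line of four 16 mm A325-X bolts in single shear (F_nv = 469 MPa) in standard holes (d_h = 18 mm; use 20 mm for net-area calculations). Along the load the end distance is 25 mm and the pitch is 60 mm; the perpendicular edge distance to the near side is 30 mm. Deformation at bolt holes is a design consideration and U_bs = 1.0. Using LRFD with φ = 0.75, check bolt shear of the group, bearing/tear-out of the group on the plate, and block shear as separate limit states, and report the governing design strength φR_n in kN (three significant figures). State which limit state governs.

Bolt shear: A_b = π·16²/4 = 201.1 mm²; R_n = 469 × 201.1 × 4 × 1 / 1000 = 377.2 kN → 0.75 × 377.2 = 283 kN.
Bearing: edge l_c = 16, r_n = 38.4 kN; interior l_c = 42, r_n = 76.8 kN; R_n = 38.4 + 3·76.8 = 268.8 kN → 202 kN.
Block shear: A_gv = 1025, A_nv = 675, A_nt = 100 mm²; R_n = min(0.6F_uA_nv, 0.6F_yA_gv) + U_bs·F_u·A_nt = 193.8 kN → 145 kN.
Block shear governs: 145 kN.

145 kN (block shear governs)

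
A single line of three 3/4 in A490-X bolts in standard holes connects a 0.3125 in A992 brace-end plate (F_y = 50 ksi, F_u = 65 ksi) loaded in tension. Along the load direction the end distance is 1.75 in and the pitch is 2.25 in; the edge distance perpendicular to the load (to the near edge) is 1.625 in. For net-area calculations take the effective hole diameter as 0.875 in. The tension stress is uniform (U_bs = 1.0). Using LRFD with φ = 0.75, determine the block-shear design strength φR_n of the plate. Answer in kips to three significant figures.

Shear plane L_v = 1.75 + 2·2.25 = 6.25 in; A_gv = 6.25 × 0.3125 = 1.953 in².
A_nv = (6.25 − 2.5·0.875) × 0.3125 = 1.27 in².
A_nt = (1.625 − 0.5·0.875) × 0.3125 = 0.3711 in².
0.6 F_u A_nv = 49.51 kips; 0.6 F_y A_gv = 58.59 kips → shear rupture governs the shear term.
R_n = 49.51 + 1.0 × 65 × 0.3711 = 73.63 kips.
Design strength φR_n = 0.75 × 73.63 = 55.2 kips.

55.2 kips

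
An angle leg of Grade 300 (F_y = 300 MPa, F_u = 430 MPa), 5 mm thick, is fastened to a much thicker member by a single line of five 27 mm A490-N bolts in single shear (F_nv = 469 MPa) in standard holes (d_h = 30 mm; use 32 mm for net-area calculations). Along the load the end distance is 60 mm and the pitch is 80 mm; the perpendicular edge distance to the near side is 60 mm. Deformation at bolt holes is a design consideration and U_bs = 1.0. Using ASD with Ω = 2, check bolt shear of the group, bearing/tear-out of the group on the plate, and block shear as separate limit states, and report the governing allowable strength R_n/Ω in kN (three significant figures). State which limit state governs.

Bolt shear: A_b = π·27²/4 = 572.6 mm²; R_n = 469 × 572.6 × 5 × 1 / 1000 = 1343 kN → 1343 / 2 = 671 kN.
Bearing: edge l_c = 45, r_n = 116.1 kN; interior l_c = 50, r_n = 129 kN; R_n = 116.1 + 4·129 = 632.1 kN → 316 kN.
Block shear: A_gv = 1900, A_nv = 1180, A_nt = 220 mm²; R_n = min(0.6F_uA_nv, 0.6F_yA_gv) + U_bs·F_u·A_nt = 399 kN → 200 kN.
Block shear governs: 200 kN.

200 kN (block shear governs)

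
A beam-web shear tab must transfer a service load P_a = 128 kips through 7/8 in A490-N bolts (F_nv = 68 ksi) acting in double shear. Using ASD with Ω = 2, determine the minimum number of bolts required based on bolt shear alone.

A_b = π·0.875²/4 = 0.6013 in².
Per-bolt allowable strength R_n/Ω = 68 × 0.6013 × 2 / 2 = 40.89 kips.
n ≥ 128 / 40.89 = 3.13 → use 4 bolts.

4 bolts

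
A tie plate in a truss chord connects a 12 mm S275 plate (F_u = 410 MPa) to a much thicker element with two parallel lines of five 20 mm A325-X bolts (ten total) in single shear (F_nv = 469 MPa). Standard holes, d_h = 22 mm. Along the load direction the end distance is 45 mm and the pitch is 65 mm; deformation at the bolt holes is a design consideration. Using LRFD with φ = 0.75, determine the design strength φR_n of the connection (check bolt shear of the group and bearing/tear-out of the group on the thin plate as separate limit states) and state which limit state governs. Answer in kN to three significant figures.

1110 kN (bolt shear governs)

Bolt shear: A_b = π·20²/4 = 314.2 mm²; R_n = 469 × 314.2 × 10 × 1 / 1000 = 1473 kN → 0.75 × 1473 = 1110 kN.
Bearing (1.2 l_c t F_u ≤ 2.4 d t F_u): upper limit = 2.4·20·12·410 / 1000 = 236.2 kN.
  Edge l_c = 45 − 22/2 = 34 → r_n = 200.7 kN; interior l_c = 65 − 22 = 43 → r_n = 236.2 kN.
  R_n,bearing = 2·200.7 + 8·236.2 = 2291 kN → 0.75 × 2291 = 1720 kN.
Bolt shear governs: 1110 kN.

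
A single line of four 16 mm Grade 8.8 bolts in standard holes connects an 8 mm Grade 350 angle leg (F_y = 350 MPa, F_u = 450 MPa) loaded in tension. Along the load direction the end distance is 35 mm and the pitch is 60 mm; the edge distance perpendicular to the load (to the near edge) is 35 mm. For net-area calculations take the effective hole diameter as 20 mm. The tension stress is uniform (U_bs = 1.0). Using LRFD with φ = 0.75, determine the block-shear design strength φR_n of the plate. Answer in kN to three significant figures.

Shear plane L_v = 35 + 3·60 = 215 mm; A_gv = 215 × 8 = 1720 mm².
A_nv = (215 − 3.5·20) × 8 = 1160 mm².
A_nt = (35 − 0.5·20) × 8 = 200 mm².
0.6 F_u A_nv = 313.2 kN; 0.6 F_y A_gv = 361.2 kN → shear rupture governs the shear term.
R_n = 313.2 + 1.0 × 450 × 200 / 1000 = 403.2 kN.
Design strength φR_n = 0.75 × 403.2 = 302 kN.

302 kN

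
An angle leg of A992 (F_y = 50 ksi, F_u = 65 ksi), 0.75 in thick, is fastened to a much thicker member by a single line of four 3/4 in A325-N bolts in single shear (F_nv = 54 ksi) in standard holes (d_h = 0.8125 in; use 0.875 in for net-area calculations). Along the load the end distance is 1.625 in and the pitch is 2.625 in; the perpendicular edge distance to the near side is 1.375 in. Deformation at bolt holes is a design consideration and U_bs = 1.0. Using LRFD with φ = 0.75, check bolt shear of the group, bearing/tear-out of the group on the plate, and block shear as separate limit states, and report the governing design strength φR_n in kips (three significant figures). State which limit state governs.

Bolt shear: A_b = π·0.75²/4 = 0.4418 in²; R_n = 54 × 0.4418 × 4 × 1 = 95.43 kips → 0.75 × 95.43 = 71.6 kips.
Bearing: edge l_c = 1.219, r_n = 71.3 kips; interior l_c = 1.812, r_n = 87.75 kips; R_n = 71.3 + 3·87.75 = 334.5 kips → 251 kips.
Block shear: A_gv = 7.125, A_nv = 4.828, A_nt = 0.7031 in²; R_n = min(0.6F_uA_nv, 0.6F_yA_gv) + U_bs·F_u·A_nt = 234 kips → 176 kips.
Bolt shear governs: 71.6 kips.

71.6 kips (bolt shear governs)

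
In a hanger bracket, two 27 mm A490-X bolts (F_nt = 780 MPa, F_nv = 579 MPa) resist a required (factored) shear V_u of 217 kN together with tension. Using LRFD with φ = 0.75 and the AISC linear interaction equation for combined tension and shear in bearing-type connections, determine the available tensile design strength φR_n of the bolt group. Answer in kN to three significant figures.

A_b = π·27²/4 = 572.6 mm²; f_rv = 217 × 1000 / (2 × 572.6) = 189.5 MPa.
F'_nt = 1.3 F_nt − (F_nt / φF_nv) f_rv = 1.3·780 − (780/(0.75·579))·189.5 = 673.6 MPa, capped at F_nt → F'_nt = 673.6 MPa.
R_n = F'_nt · A_b · n = 673.6 × 572.6 × 2 / 1000 = 771.4 kN.
Design strength φR_n = 0.75 × 771.4 = 579 kN.

579 kN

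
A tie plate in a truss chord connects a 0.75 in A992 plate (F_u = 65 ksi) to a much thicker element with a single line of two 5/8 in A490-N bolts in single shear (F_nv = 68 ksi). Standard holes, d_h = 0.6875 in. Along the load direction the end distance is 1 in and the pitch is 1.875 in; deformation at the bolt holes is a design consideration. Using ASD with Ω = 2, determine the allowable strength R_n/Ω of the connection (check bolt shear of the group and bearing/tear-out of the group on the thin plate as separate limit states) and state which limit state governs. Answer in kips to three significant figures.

Bolt shear: A_b = π·0.625²/4 = 0.3068 in²; R_n = 68 × 0.3068 × 2 × 1 = 41.72 kips → 41.72 / 2 = 20.9 kips.
Bearing (1.2 l_c t F_u ≤ 2.4 d t F_u): upper limit = 2.4·0.625·0.75·65 = 73.12 kips.
  Edge l_c = 1 − 0.6875/2 = 0.6562 → r_n = 38.39 kips; interior l_c = 1.875 − 0.6875 = 1.188 → r_n = 69.47 kips.
  R_n,bearing = 1·38.39 + 1·69.47 = 107.9 kips → 107.9 / 2 = 53.9 kips.
Bolt shear governs: 20.9 kips.

20.9 kips (bolt shear governs)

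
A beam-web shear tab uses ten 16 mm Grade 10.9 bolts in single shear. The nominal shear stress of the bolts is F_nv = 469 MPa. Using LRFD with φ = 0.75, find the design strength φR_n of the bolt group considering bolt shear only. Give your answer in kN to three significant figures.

707 kN

A_b = π × 16² / 4 = 201.1 mm².
R_n = F_nv · A_b · n · n_s = 469 × 201.1 × 10 × 1 / 1000 = 943 kN.
Design strength φR_n = 0.75 × 943 = 707 kN.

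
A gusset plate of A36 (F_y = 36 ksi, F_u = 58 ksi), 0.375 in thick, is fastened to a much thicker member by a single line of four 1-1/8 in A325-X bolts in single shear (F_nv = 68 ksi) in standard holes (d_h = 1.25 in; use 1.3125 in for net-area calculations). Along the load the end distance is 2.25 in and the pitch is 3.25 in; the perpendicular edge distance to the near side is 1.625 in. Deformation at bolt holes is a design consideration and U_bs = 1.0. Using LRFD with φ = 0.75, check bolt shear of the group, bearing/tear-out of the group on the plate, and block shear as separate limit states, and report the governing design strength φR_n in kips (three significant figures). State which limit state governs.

Bolt shear: A_b = π·1.125²/4 = 0.994 in²; R_n = 68 × 0.994 × 4 × 1 = 270.4 kips → 0.75 × 270.4 = 203 kips.
Bearing: edge l_c = 1.625, r_n = 42.41 kips; interior l_c = 2, r_n = 52.2 kips; R_n = 42.41 + 3·52.2 = 199 kips → 149 kips.
Block shear: A_gv = 4.5, A_nv = 2.777, A_nt = 0.3633 in²; R_n = min(0.6F_uA_nv, 0.6F_yA_gv) + U_bs·F_u·A_nt = 117.7 kips → 88.3 kips.
Block shear governs: 88.3 kips.

88.3 kips (block shear governs)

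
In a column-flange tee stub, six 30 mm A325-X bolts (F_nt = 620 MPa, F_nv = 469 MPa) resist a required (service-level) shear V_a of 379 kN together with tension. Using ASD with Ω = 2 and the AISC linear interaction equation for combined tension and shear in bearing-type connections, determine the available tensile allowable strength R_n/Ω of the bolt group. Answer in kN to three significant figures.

1210 kN

A_b = π·30²/4 = 706.9 mm²; f_rv = 379 × 1000 / (6 × 706.9) = 89.36 MPa.
F'_nt = 1.3 F_nt − (Ω F_nt / F_nv) f_rv = 1.3·620 − (2·620/469)·89.36 = 569.7 MPa, capped at F_nt → F'_nt = 569.7 MPa.
R_n = F'_nt · A_b · n = 569.7 × 706.9 × 6 / 1000 = 2416 kN.
Allowable strength R_n/Ω = 2416 / 2 = 1210 kN.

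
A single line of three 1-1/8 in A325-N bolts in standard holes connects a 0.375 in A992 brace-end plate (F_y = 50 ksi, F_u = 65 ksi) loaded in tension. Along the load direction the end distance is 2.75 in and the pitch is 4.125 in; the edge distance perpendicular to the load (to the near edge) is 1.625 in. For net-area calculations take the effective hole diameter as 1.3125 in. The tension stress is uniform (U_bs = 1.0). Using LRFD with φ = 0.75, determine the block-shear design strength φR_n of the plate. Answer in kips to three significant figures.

102 kips

Shear plane L_v = 2.75 + 2·4.125 = 11 in; A_gv = 11 × 0.375 = 4.125 in².
A_nv = (11 − 2.5·1.3125) × 0.375 = 2.895 in².
A_nt = (1.625 − 0.5·1.3125) × 0.375 = 0.3633 in².
0.6 F_u A_nv = 112.9 kips; 0.6 F_y A_gv = 123.8 kips → shear rupture governs the shear term.
R_n = 112.9 + 1.0 × 65 × 0.3633 = 136.5 kips.
Design strength φR_n = 0.75 × 136.5 = 102 kips.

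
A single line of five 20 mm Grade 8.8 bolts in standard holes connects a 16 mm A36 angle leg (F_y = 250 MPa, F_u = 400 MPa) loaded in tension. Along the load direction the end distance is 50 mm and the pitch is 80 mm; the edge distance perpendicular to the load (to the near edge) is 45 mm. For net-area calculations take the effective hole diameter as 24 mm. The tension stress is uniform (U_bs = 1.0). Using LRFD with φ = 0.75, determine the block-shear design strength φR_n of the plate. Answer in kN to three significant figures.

Shear plane L_v = 50 + 4·80 = 370 mm; A_gv = 370 × 16 = 5920 mm².
A_nv = (370 − 4.5·24) × 16 = 4192 mm².
A_nt = (45 − 0.5·24) × 16 = 528 mm².
0.6 F_u A_nv = 1006 kN; 0.6 F_y A_gv = 888 kN → shear yielding governs the shear term.
R_n = 888 + 1.0 × 400 × 528 / 1000 = 1099 kN.
Design strength φR_n = 0.75 × 1099 = 824 kN.

824 kN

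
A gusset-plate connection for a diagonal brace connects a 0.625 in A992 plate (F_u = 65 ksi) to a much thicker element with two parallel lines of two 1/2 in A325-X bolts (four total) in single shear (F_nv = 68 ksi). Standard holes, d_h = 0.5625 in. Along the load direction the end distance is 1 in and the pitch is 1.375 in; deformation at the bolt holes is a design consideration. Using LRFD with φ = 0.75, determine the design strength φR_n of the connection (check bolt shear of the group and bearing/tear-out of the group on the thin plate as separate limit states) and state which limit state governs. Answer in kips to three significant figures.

Bolt shear: A_b = π·0.5²/4 = 0.1963 in²; R_n = 68 × 0.1963 × 4 × 1 = 53.41 kips → 0.75 × 53.41 = 40.1 kips.
Bearing (1.2 l_c t F_u ≤ 2.4 d t F_u): upper limit = 2.4·0.5·0.625·65 = 48.75 kips.
  Edge l_c = 1 − 0.5625/2 = 0.7188 → r_n = 35.04 kips; interior l_c = 1.375 − 0.5625 = 0.8125 → r_n = 39.61 kips.
  R_n,bearing = 2·35.04 + 2·39.61 = 149.3 kips → 0.75 × 149.3 = 112 kips.
Bolt shear governs: 40.1 kips.

40.1 kips (bolt shear governs)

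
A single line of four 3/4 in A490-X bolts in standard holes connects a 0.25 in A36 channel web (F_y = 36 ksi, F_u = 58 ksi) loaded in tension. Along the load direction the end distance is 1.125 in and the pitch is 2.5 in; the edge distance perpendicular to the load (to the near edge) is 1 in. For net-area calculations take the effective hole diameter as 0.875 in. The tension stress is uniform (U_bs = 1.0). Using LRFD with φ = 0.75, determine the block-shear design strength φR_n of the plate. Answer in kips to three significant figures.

Shear plane L_v = 1.125 + 3·2.5 = 8.625 in; A_gv = 8.625 × 0.25 = 2.156 in².
A_nv = (8.625 − 3.5·0.875) × 0.25 = 1.391 in².
A_nt = (1 − 0.5·0.875) × 0.25 = 0.1406 in².
0.6 F_u A_nv = 48.39 kips; 0.6 F_y A_gv = 46.57 kips → shear yielding governs the shear term.
R_n = 46.57 + 1.0 × 58 × 0.1406 = 54.73 kips.
Design strength φR_n = 0.75 × 54.73 = 41 kips.

41 kips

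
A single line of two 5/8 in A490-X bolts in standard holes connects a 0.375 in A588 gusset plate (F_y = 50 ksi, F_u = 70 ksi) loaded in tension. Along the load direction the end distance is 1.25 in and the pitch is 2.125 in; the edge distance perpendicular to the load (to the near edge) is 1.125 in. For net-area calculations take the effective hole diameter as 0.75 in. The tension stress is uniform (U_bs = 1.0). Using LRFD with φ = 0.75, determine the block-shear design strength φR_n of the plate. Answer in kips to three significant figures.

41.3 kips

Shear plane L_v = 1.25 + 1·2.125 = 3.375 in; A_gv = 3.375 × 0.375 = 1.266 in².
A_nv = (3.375 − 1.5·0.75) × 0.375 = 0.8438 in².
A_nt = (1.125 − 0.5·0.75) × 0.375 = 0.2812 in².
0.6 F_u A_nv = 35.44 kips; 0.6 F_y A_gv = 37.97 kips → shear rupture governs the shear term.
R_n = 35.44 + 1.0 × 70 × 0.2812 = 55.12 kips.
Design strength φR_n = 0.75 × 55.12 = 41.3 kips.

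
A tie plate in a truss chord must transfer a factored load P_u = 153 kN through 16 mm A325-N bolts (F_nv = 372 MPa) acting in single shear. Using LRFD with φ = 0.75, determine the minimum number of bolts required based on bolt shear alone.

3 bolts

A_b = π·16²/4 = 201.1 mm².
Per-bolt design strength φR_n = 0.75 × 372 × 201.1 × 1 / 1000 = 56.1 kN.
n ≥ 153 / 56.1 = 2.727 → use 3 bolts.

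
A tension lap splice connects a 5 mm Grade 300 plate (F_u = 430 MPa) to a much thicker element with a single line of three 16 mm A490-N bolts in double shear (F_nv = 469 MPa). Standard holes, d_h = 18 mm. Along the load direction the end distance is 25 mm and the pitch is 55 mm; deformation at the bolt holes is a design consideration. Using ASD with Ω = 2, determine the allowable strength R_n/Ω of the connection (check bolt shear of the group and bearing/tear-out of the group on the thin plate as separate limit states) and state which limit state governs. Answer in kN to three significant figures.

103 kN (bearing governs)

Bolt shear: A_b = π·16²/4 = 201.1 mm²; R_n = 469 × 201.1 × 3 × 2 / 1000 = 565.8 kN → 565.8 / 2 = 283 kN.
Bearing (1.2 l_c t F_u ≤ 2.4 d t F_u): upper limit = 2.4·16·5·430 / 1000 = 82.56 kN.
  Edge l_c = 25 − 18/2 = 16 → r_n = 41.28 kN; interior l_c = 55 − 18 = 37 → r_n = 82.56 kN.
  R_n,bearing = 1·41.28 + 2·82.56 = 206.4 kN → 206.4 / 2 = 103 kN.
Bearing governs: 103 kN.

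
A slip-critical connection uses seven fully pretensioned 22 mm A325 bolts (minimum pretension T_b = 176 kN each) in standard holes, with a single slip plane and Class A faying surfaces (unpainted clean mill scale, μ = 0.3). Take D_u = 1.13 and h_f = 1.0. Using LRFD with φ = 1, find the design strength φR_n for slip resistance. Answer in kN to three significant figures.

418 kN

R_n = μ · D_u · h_f · T_b · n_s · n_b = 0.3 × 1.13 × 1.0 × 176 × 1 × 7 = 417.6 kN.
Design strength φR_n = 1 × 417.6 = 418 kN.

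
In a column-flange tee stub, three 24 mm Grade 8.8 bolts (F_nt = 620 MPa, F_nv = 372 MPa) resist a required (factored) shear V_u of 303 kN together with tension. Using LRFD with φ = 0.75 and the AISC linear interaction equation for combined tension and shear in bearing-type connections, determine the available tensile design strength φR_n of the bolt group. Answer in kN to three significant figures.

A_b = π·24²/4 = 452.4 mm²; f_rv = 303 × 1000 / (3 × 452.4) = 223.3 MPa.
F'_nt = 1.3 F_nt − (F_nt / φF_nv) f_rv = 1.3·620 − (620/(0.75·372))·223.3 = 309.9 MPa, capped at F_nt → F'_nt = 309.9 MPa.
R_n = F'_nt · A_b · n = 309.9 × 452.4 × 3 / 1000 = 420.5 kN.
Design strength φR_n = 0.75 × 420.5 = 315 kN.

315 kN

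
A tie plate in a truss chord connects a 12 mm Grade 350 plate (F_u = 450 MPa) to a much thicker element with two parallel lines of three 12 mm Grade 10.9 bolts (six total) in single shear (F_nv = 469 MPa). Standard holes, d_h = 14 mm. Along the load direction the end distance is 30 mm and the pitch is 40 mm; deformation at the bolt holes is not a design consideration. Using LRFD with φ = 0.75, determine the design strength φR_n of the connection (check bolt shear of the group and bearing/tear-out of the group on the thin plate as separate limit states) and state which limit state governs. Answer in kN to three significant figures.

239 kN (bolt shear governs)

Bolt shear: A_b = π·12²/4 = 113.1 mm²; R_n = 469 × 113.1 × 6 × 1 / 1000 = 318.3 kN → 0.75 × 318.3 = 239 kN.
Bearing (1.5 l_c t F_u ≤ 3.0 d t F_u): upper limit = 3.0·12·12·450 / 1000 = 194.4 kN.
  Edge l_c = 30 − 14/2 = 23 → r_n = 186.3 kN; interior l_c = 40 − 14 = 26 → r_n = 194.4 kN.
  R_n,bearing = 2·186.3 + 4·194.4 = 1150 kN → 0.75 × 1150 = 863 kN.
Bolt shear governs: 239 kN.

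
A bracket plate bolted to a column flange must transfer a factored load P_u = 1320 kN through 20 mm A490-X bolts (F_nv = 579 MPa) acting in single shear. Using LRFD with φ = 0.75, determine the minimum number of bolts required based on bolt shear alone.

10 bolts

A_b = π·20²/4 = 314.2 mm².
Per-bolt design strength φR_n = 0.75 × 579 × 314.2 × 1 / 1000 = 136.4 kN.
n ≥ 1320 / 136.4 = 9.676 → use 10 bolts.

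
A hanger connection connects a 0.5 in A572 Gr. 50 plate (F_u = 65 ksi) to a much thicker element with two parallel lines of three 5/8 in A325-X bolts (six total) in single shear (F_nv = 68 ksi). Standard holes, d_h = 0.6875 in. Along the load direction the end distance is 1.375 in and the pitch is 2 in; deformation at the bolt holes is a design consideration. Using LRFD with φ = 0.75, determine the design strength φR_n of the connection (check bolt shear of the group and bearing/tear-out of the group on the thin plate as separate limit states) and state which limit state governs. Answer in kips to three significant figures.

93.9 kips (bolt shear governs)

Bolt shear: A_b = π·0.625²/4 = 0.3068 in²; R_n = 68 × 0.3068 × 6 × 1 = 125.2 kips → 0.75 × 125.2 = 93.9 kips.
Bearing (1.2 l_c t F_u ≤ 2.4 d t F_u): upper limit = 2.4·0.625·0.5·65 = 48.75 kips.
  Edge l_c = 1.375 − 0.6875/2 = 1.031 → r_n = 40.22 kips; interior l_c = 2 − 0.6875 = 1.312 → r_n = 48.75 kips.
  R_n,bearing = 2·40.22 + 4·48.75 = 275.4 kips → 0.75 × 275.4 = 207 kips.
Bolt shear governs: 93.9 kips.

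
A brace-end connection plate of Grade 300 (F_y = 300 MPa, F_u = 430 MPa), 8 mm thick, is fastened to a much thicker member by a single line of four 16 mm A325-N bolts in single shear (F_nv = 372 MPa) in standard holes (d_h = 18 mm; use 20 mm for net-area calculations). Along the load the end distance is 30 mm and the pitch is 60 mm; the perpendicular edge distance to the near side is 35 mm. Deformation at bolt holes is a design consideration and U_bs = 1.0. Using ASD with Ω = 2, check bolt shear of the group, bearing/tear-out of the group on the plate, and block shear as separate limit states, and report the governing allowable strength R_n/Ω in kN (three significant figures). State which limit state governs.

150 kN (bolt shear governs)

Bolt shear: A_b = π·16²/4 = 201.1 mm²; R_n = 372 × 201.1 × 4 × 1 / 1000 = 299.2 kN → 299.2 / 2 = 150 kN.
Bearing: edge l_c = 21, r_n = 86.69 kN; interior l_c = 42, r_n = 132.1 kN; R_n = 86.69 + 3·132.1 = 483 kN → 241 kN.
Block shear: A_gv = 1680, A_nv = 1120, A_nt = 200 mm²; R_n = min(0.6F_uA_nv, 0.6F_yA_gv) + U_bs·F_u·A_nt = 375 kN → 187 kN.
Bolt shear governs: 150 kN.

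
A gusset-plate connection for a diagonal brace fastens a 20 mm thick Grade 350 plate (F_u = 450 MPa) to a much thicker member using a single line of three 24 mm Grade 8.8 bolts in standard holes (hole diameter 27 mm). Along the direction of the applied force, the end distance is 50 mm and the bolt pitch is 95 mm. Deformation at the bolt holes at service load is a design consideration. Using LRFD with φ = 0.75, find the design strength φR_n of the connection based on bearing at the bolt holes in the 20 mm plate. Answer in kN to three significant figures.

1070 kN

Per bolt r_n = 1.2 l_c t F_u ≤ 2.4 d t F_u; upper limit = 2.4 × 24 × 20 × 450 / 1000 = 518.4 kN.
Edge bolt: l_c = 50 − 27/2 = 36.5 mm → 1.2 × 36.5 × 20 × 450 / 1000 = 394.2 → r_n = 394.2 kN.
Interior bolts: l_c = 95 − 27 = 68 mm → 1.2 × 68 × 20 × 450 / 1000 = 734.4 → r_n = 518.4 kN.
R_n = 1 × 394.2 + 2 × 518.4 = 1431 kN.
Design strength φR_n = 0.75 × 1431 = 1070 kN.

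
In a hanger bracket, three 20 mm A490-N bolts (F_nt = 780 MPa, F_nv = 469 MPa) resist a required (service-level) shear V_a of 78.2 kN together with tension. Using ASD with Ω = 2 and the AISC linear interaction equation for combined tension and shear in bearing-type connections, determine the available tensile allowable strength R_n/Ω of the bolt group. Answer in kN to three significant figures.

348 kN

A_b = π·20²/4 = 314.2 mm²; f_rv = 78.2 × 1000 / (3 × 314.2) = 82.97 MPa.
F'_nt = 1.3 F_nt − (Ω F_nt / F_nv) f_rv = 1.3·780 − (2·780/469)·82.97 = 738 MPa, capped at F_nt → F'_nt = 738 MPa.
R_n = F'_nt · A_b · n = 738 × 314.2 × 3 / 1000 = 695.6 kN.
Allowable strength R_n/Ω = 695.6 / 2 = 348 kN.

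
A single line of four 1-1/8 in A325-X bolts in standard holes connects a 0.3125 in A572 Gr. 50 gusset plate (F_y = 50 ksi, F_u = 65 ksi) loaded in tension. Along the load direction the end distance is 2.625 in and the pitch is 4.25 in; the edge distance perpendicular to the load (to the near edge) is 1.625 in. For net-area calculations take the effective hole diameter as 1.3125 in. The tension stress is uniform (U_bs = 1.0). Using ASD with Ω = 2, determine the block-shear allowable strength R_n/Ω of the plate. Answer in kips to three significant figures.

Shear plane L_v = 2.625 + 3·4.25 = 15.38 in; A_gv = 15.38 × 0.3125 = 4.805 in².
A_nv = (15.38 − 3.5·1.3125) × 0.3125 = 3.369 in².
A_nt = (1.625 − 0.5·1.3125) × 0.3125 = 0.3027 in².
0.6 F_u A_nv = 131.4 kips; 0.6 F_y A_gv = 144.1 kips → shear rupture governs the shear term.
R_n = 131.4 + 1.0 × 65 × 0.3027 = 151.1 kips.
Allowable strength R_n/Ω = 151.1 / 2 = 75.5 kips.

75.5 kips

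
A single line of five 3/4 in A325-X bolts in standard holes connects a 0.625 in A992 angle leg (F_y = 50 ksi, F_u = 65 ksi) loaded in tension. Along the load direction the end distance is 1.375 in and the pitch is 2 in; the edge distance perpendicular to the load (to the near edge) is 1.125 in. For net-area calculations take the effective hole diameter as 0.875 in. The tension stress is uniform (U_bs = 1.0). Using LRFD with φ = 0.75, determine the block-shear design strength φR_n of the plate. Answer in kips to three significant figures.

120 kips

Shear plane L_v = 1.375 + 4·2 = 9.375 in; A_gv = 9.375 × 0.625 = 5.859 in².
A_nv = (9.375 − 4.5·0.875) × 0.625 = 3.398 in².
A_nt = (1.125 − 0.5·0.875) × 0.625 = 0.4297 in².
0.6 F_u A_nv = 132.5 kips; 0.6 F_y A_gv = 175.8 kips → shear rupture governs the shear term.
R_n = 132.5 + 1.0 × 65 × 0.4297 = 160.5 kips.
Design strength φR_n = 0.75 × 160.5 = 120 kips.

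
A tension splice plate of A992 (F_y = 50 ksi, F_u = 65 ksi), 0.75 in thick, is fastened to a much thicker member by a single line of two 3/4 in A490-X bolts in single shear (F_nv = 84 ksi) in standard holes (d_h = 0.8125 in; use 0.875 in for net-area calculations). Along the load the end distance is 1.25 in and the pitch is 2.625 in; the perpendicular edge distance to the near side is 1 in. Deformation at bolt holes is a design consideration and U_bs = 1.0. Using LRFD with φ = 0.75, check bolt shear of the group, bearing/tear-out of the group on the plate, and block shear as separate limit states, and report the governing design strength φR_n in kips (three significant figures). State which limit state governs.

55.7 kips (bolt shear governs)

Bolt shear: A_b = π·0.75²/4 = 0.4418 in²; R_n = 84 × 0.4418 × 2 × 1 = 74.22 kips → 0.75 × 74.22 = 55.7 kips.
Bearing: edge l_c = 0.8438, r_n = 49.36 kips; interior l_c = 1.812, r_n = 87.75 kips; R_n = 49.36 + 1·87.75 = 137.1 kips → 103 kips.
Block shear: A_gv = 2.906, A_nv = 1.922, A_nt = 0.4219 in²; R_n = min(0.6F_uA_nv, 0.6F_yA_gv) + U_bs·F_u·A_nt = 102.4 kips → 76.8 kips.
Bolt shear governs: 55.7 kips.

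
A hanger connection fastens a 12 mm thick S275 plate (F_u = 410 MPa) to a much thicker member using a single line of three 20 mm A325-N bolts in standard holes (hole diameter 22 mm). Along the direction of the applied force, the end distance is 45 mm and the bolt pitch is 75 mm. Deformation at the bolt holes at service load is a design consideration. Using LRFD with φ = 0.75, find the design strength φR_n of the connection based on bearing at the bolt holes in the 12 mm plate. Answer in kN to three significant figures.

Per bolt r_n = 1.2 l_c t F_u ≤ 2.4 d t F_u; upper limit = 2.4 × 20 × 12 × 410 / 1000 = 236.2 kN.
Edge bolt: l_c = 45 − 22/2 = 34 mm → 1.2 × 34 × 12 × 410 / 1000 = 200.7 → r_n = 200.7 kN.
Interior bolts: l_c = 75 − 22 = 53 mm → 1.2 × 53 × 12 × 410 / 1000 = 312.9 → r_n = 236.2 kN.
R_n = 1 × 200.7 + 2 × 236.2 = 673.1 kN.
Design strength φR_n = 0.75 × 673.1 = 505 kN.

505 kN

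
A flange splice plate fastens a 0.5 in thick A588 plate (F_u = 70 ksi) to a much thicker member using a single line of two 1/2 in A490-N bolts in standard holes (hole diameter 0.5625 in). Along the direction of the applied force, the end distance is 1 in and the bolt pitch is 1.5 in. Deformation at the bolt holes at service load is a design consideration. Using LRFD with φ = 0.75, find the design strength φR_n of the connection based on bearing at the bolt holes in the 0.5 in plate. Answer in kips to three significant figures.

52.2 kips

Per bolt r_n = 1.2 l_c t F_u ≤ 2.4 d t F_u; upper limit = 2.4 × 0.5 × 0.5 × 70 = 42 kips.
Edge bolt: l_c = 1 − 0.5625/2 = 0.7188 in → 1.2 × 0.7188 × 0.5 × 70 = 30.19 → r_n = 30.19 kips.
Interior bolts: l_c = 1.5 − 0.5625 = 0.9375 in → 1.2 × 0.9375 × 0.5 × 70 = 39.38 → r_n = 39.38 kips.
R_n = 1 × 30.19 + 1 × 39.38 = 69.56 kips.
Design strength φR_n = 0.75 × 69.56 = 52.2 kips.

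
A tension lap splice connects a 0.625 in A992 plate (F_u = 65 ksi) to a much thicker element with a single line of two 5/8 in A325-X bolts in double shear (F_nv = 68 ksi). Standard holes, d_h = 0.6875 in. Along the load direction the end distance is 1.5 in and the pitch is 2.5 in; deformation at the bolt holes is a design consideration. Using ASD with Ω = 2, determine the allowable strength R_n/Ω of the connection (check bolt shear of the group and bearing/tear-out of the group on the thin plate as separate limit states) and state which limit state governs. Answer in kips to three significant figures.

Bolt shear: A_b = π·0.625²/4 = 0.3068 in²; R_n = 68 × 0.3068 × 2 × 2 = 83.45 kips → 83.45 / 2 = 41.7 kips.
Bearing (1.2 l_c t F_u ≤ 2.4 d t F_u): upper limit = 2.4·0.625·0.625·65 = 60.94 kips.
  Edge l_c = 1.5 − 0.6875/2 = 1.156 → r_n = 56.37 kips; interior l_c = 2.5 − 0.6875 = 1.812 → r_n = 60.94 kips.
  R_n,bearing = 1·56.37 + 1·60.94 = 117.3 kips → 117.3 / 2 = 58.7 kips.
Bolt shear governs: 41.7 kips.

41.7 kips (bolt shear governs)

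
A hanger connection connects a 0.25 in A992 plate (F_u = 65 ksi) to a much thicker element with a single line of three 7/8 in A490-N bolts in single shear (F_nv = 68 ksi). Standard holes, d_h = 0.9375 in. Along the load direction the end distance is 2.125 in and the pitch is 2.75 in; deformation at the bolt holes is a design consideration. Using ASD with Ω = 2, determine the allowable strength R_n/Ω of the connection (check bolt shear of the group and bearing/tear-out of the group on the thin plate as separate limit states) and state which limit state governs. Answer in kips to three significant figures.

Bolt shear: A_b = π·0.875²/4 = 0.6013 in²; R_n = 68 × 0.6013 × 3 × 1 = 122.7 kips → 122.7 / 2 = 61.3 kips.
Bearing (1.2 l_c t F_u ≤ 2.4 d t F_u): upper limit = 2.4·0.875·0.25·65 = 34.12 kips.
  Edge l_c = 2.125 − 0.9375/2 = 1.656 → r_n = 32.3 kips; interior l_c = 2.75 − 0.9375 = 1.812 → r_n = 34.12 kips.
  R_n,bearing = 1·32.3 + 2·34.12 = 100.5 kips → 100.5 / 2 = 50.3 kips.
Bearing governs: 50.3 kips.

50.3 kips (bearing governs)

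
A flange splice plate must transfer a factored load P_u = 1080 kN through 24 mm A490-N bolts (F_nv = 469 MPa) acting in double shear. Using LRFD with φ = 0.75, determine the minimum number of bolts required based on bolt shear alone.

4 bolts

A_b = π·24²/4 = 452.4 mm².
Per-bolt design strength φR_n = 0.75 × 469 × 452.4 × 2 / 1000 = 318.3 kN.
n ≥ 1080 / 318.3 = 3.393 → use 4 bolts.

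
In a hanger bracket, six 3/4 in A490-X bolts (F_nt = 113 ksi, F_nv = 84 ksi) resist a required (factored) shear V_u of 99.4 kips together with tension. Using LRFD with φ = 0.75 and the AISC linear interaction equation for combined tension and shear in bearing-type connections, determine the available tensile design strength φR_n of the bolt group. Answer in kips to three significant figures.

A_b = π·0.75²/4 = 0.4418 in²; f_rv = 99.4 / (6 × 0.4418) = 37.5 ksi.
F'_nt = 1.3 F_nt − (F_nt / φF_nv) f_rv = 1.3·113 − (113/(0.75·84))·37.5 = 79.64 ksi, capped at F_nt → F'_nt = 79.64 ksi.
R_n = F'_nt · A_b · n = 79.64 × 0.4418 × 6 = 211.1 kips.
Design strength φR_n = 0.75 × 211.1 = 158 kips.

158 kips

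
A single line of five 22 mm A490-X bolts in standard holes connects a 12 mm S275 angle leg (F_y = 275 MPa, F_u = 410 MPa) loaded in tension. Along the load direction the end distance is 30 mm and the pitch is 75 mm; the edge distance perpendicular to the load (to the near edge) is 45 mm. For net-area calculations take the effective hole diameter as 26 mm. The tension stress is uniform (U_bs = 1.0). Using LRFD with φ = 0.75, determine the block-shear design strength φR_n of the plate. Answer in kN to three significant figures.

Shear plane L_v = 30 + 4·75 = 330 mm; A_gv = 330 × 12 = 3960 mm².
A_nv = (330 − 4.5·26) × 12 = 2556 mm².
A_nt = (45 − 0.5·26) × 12 = 384 mm².
0.6 F_u A_nv = 628.8 kN; 0.6 F_y A_gv = 653.4 kN → shear rupture governs the shear term.
R_n = 628.8 + 1.0 × 410 × 384 / 1000 = 786.2 kN.
Design strength φR_n = 0.75 × 786.2 = 590 kN.

590 kN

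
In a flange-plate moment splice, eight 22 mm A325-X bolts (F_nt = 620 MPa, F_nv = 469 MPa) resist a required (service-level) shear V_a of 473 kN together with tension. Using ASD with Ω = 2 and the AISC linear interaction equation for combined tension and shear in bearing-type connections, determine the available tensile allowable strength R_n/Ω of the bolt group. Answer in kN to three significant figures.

600 kN

A_b = π·22²/4 = 380.1 mm²; f_rv = 473 × 1000 / (8 × 380.1) = 155.5 MPa.
F'_nt = 1.3 F_nt − (Ω F_nt / F_nv) f_rv = 1.3·620 − (2·620/469)·155.5 = 394.8 MPa, capped at F_nt → F'_nt = 394.8 MPa.
R_n = F'_nt · A_b · n = 394.8 × 380.1 × 8 / 1000 = 1201 kN.
Allowable strength R_n/Ω = 1201 / 2 = 600 kN.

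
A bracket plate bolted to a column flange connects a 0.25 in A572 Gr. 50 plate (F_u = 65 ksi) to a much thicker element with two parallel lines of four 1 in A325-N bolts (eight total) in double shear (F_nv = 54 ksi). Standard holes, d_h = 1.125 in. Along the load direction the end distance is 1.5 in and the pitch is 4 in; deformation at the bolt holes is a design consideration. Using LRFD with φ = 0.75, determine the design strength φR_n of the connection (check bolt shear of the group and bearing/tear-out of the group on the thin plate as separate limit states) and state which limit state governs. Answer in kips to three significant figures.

203 kips (bearing governs)

Bolt shear: A_b = π·1²/4 = 0.7854 in²; R_n = 54 × 0.7854 × 8 × 2 = 678.6 kips → 0.75 × 678.6 = 509 kips.
Bearing (1.2 l_c t F_u ≤ 2.4 d t F_u): upper limit = 2.4·1·0.25·65 = 39 kips.
  Edge l_c = 1.5 − 1.125/2 = 0.9375 → r_n = 18.28 kips; interior l_c = 4 − 1.125 = 2.875 → r_n = 39 kips.
  R_n,bearing = 2·18.28 + 6·39 = 270.6 kips → 0.75 × 270.6 = 203 kips.
Bearing governs: 203 kips.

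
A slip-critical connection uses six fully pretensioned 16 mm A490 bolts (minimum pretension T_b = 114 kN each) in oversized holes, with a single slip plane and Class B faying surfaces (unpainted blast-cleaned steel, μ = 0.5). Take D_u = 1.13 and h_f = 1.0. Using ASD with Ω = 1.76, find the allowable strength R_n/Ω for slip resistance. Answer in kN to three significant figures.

R_n = μ · D_u · h_f · T_b · n_s · n_b = 0.5 × 1.13 × 1.0 × 114 × 1 × 6 = 386.5 kN.
Allowable strength R_n/Ω = 386.5 / 1.76 = 220 kN.

220 kN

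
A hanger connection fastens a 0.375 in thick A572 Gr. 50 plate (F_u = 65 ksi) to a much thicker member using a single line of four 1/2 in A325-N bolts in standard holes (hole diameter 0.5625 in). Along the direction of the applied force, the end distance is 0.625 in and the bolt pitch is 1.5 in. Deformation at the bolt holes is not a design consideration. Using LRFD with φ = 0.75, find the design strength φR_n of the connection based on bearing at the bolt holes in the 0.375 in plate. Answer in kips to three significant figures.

86.6 kips

Per bolt r_n = 1.5 l_c t F_u ≤ 3.0 d t F_u; upper limit = 3.0 × 0.5 × 0.375 × 65 = 36.56 kips.
Edge bolt: l_c = 0.625 − 0.5625/2 = 0.3438 in → 1.5 × 0.3438 × 0.375 × 65 = 12.57 → r_n = 12.57 kips.
Interior bolts: l_c = 1.5 − 0.5625 = 0.9375 in → 1.5 × 0.9375 × 0.375 × 65 = 34.28 → r_n = 34.28 kips.
R_n = 1 × 12.57 + 3 × 34.28 = 115.4 kips.
Design strength φR_n = 0.75 × 115.4 = 86.6 kips.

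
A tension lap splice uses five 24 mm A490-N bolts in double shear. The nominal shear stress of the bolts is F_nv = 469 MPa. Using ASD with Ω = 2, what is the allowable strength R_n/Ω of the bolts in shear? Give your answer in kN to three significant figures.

A_b = π × 24² / 4 = 452.4 mm².
R_n = F_nv · A_b · n · n_s = 469 × 452.4 × 5 × 2 / 1000 = 2122 kN.
Allowable strength R_n/Ω = 2122 / 2 = 1060 kN.

1060 kN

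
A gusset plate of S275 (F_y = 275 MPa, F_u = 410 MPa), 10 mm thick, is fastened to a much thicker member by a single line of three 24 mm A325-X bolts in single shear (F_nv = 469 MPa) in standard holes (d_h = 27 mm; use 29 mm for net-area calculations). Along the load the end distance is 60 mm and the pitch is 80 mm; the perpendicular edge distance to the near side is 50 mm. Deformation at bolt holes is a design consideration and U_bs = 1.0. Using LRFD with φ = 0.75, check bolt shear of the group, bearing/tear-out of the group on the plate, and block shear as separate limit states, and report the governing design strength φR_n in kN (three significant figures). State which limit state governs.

381 kN (block shear governs)

Bolt shear: A_b = π·24²/4 = 452.4 mm²; R_n = 469 × 452.4 × 3 × 1 / 1000 = 636.5 kN → 0.75 × 636.5 = 477 kN.
Bearing: edge l_c = 46.5, r_n = 228.8 kN; interior l_c = 53, r_n = 236.2 kN; R_n = 228.8 + 2·236.2 = 701.1 kN → 526 kN.
Block shear: A_gv = 2200, A_nv = 1475, A_nt = 355 mm²; R_n = min(0.6F_uA_nv, 0.6F_yA_gv) + U_bs·F_u·A_nt = 508.4 kN → 381 kN.
Block shear governs: 381 kN.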